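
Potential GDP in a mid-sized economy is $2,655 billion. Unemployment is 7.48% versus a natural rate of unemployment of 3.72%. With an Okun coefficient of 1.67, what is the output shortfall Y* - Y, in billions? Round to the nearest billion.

$167 billion

Output gap = -1.67 × (7.48 - 3.72) = -1.67 × 3.76 = -6.2792%.
Actual GDP ≈ 2655 × 0.937208 ≈ 2488 billion, so the shortfall is 2655 - 2488 = 167 billion.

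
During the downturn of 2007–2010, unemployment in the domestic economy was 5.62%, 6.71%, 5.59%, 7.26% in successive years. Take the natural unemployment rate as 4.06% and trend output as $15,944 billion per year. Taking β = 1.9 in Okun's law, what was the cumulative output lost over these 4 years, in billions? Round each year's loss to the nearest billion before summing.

$2,708 billion

Year 2007: gap = -1.9 × (5.62 - 4.06) = -2.964%, loss ≈ 15944 × 2.964/100 ≈ 473.
Year 2008: gap = -1.9 × (6.71 - 4.06) = -5.035%, loss ≈ 15944 × 5.035/100 ≈ 803.
Year 2009: gap = -1.9 × (5.59 - 4.06) = -2.907%, loss ≈ 15944 × 2.907/100 ≈ 463.
Year 2010: gap = -1.9 × (7.26 - 4.06) = -6.08%, loss ≈ 15944 × 6.08/100 ≈ 969.
Total lost output = 473 + 803 + 463 + 969 = 2708 billion.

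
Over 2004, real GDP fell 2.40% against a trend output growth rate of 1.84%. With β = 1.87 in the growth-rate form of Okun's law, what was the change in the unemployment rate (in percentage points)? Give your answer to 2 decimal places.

Growth-rate Okun's law: g_Y = g_Y* - β × Δu, so Δu = (g_Y* - g_Y)/β.
Δu = (1.84 + 2.4)/1.87 = 4.24/1.87 = 2.27 percentage points.

2.27 percentage points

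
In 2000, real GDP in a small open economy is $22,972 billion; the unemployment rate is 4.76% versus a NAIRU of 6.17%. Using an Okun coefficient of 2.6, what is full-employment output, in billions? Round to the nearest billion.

Unemployment gap = 4.76 - 6.17 = -1.41 points, so output gap = -2.6 × (-1.41) = 3.666%.
Since Y = Y* × (1 + gap/100), Y* = 22972/1.03666 ≈ 22160 billion.

$22,160 billion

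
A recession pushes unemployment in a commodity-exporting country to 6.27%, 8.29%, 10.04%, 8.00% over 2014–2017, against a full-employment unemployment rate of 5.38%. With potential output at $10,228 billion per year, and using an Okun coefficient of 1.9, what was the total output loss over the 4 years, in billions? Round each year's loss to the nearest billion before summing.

Year 2014: gap = -1.9 × (6.27 - 5.38) = -1.691%, loss ≈ 10228 × 1.691/100 ≈ 173.
Year 2015: gap = -1.9 × (8.29 - 5.38) = -5.529%, loss ≈ 10228 × 5.529/100 ≈ 566.
Year 2016: gap = -1.9 × (10.04 - 5.38) = -8.854%, loss ≈ 10228 × 8.854/100 ≈ 906.
Year 2017: gap = -1.9 × (8 - 5.38) = -4.978%, loss ≈ 10228 × 4.978/100 ≈ 509.
Total lost output = 173 + 566 + 906 + 509 = 2154 billion.

$2,154 billion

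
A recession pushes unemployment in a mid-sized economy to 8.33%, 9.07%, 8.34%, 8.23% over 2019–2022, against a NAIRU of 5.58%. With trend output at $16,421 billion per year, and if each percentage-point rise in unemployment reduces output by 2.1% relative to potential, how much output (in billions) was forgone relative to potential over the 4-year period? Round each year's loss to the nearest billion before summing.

Year 2019: gap = -2.1 × (8.33 - 5.58) = -5.775%, loss ≈ 16421 × 5.775/100 ≈ 948.
Year 2020: gap = -2.1 × (9.07 - 5.58) = -7.329%, loss ≈ 16421 × 7.329/100 ≈ 1203.
Year 2021: gap = -2.1 × (8.34 - 5.58) = -5.796%, loss ≈ 16421 × 5.796/100 ≈ 952.
Year 2022: gap = -2.1 × (8.23 - 5.58) = -5.565%, loss ≈ 16421 × 5.565/100 ≈ 914.
Total lost output = 948 + 1203 + 952 + 914 = 4017 billion.

$4,017 billion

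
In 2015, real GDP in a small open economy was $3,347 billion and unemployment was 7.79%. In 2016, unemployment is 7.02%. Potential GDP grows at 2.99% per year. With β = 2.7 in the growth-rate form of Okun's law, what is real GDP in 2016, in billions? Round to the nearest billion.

$3,517 billion

Δu = 7.02 - 7.79 = -0.77 points.
Okun's law (growth form): g_Y = g_Y* - β × Δu = 2.99 - 2.7 × (-0.77) = 2.99 + 2.079 = 5.069%.
Real GDP in the next year = 3347 × (1 + 5.069/100) = 3347 × 1.05069 ≈ 3517 billion.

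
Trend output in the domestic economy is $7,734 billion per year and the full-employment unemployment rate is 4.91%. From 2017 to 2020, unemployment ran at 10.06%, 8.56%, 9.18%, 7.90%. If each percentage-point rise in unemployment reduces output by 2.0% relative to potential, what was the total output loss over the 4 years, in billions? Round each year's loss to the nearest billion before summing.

$2,484 billion

Year 2017: gap = -2.0 × (10.06 - 4.91) = -10.3%, loss ≈ 7734 × 10.3/100 ≈ 797.
Year 2018: gap = -2.0 × (8.56 - 4.91) = -7.3%, loss ≈ 7734 × 7.3/100 ≈ 565.
Year 2019: gap = -2.0 × (9.18 - 4.91) = -8.54%, loss ≈ 7734 × 8.54/100 ≈ 660.
Year 2020: gap = -2.0 × (7.9 - 4.91) = -5.98%, loss ≈ 7734 × 5.98/100 ≈ 462.
Total lost output = 797 + 565 + 660 + 462 = 2484 billion.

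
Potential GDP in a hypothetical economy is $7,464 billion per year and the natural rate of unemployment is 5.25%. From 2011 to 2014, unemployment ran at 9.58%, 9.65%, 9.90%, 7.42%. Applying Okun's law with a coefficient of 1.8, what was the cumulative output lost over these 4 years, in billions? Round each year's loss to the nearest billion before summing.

Year 2011: gap = -1.8 × (9.58 - 5.25) = -7.794%, loss ≈ 7464 × 7.794/100 ≈ 582.
Year 2012: gap = -1.8 × (9.65 - 5.25) = -7.92%, loss ≈ 7464 × 7.92/100 ≈ 591.
Year 2013: gap = -1.8 × (9.9 - 5.25) = -8.37%, loss ≈ 7464 × 8.37/100 ≈ 625.
Year 2014: gap = -1.8 × (7.42 - 5.25) = -3.906%, loss ≈ 7464 × 3.906/100 ≈ 292.
Total lost output = 582 + 591 + 625 + 292 = 2090 billion.

$2,090 billion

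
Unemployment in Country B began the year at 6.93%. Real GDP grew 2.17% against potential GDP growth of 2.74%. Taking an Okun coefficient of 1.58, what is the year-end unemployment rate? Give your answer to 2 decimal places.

7.29%

Growth-rate Okun's law: g_Y = g_Y* - β × Δu, so Δu = (g_Y* - g_Y)/β.
Δu = (2.74 - 2.17)/1.58 = 0.57/1.58 = 0.36 percentage points.
Year-end unemployment = 6.93 + 0.36 = 7.29%.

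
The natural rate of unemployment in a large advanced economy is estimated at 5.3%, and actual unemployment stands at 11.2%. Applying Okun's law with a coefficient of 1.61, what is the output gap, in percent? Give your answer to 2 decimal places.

-9.50%

The unemployment gap is 11.2 - 5.3 = 5.9 percentage points.
Okun's law gives an output gap of -1.61 × 5.9 = -9.499%, i.e. 9.50% below potential.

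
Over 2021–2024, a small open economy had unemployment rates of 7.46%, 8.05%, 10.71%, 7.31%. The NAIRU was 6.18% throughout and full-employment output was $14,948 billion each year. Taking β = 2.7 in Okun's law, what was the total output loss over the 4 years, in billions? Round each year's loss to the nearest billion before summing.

$3,556 billion

Year 2021: gap = -2.7 × (7.46 - 6.18) = -3.456%, loss ≈ 14948 × 3.456/100 ≈ 517.
Year 2022: gap = -2.7 × (8.05 - 6.18) = -5.049%, loss ≈ 14948 × 5.049/100 ≈ 755.
Year 2023: gap = -2.7 × (10.71 - 6.18) = -12.231%, loss ≈ 14948 × 12.231/100 ≈ 1828.
Year 2024: gap = -2.7 × (7.31 - 6.18) = -3.051%, loss ≈ 14948 × 3.051/100 ≈ 456.
Total lost output = 517 + 755 + 1828 + 456 = 3556 billion.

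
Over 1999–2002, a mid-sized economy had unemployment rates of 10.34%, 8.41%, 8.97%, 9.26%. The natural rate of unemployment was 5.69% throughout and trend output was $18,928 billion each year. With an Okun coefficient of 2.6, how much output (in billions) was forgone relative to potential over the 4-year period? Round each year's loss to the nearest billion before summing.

Year 1999: gap = -2.6 × (10.34 - 5.69) = -12.09%, loss ≈ 18928 × 12.09/100 ≈ 2288.
Year 2000: gap = -2.6 × (8.41 - 5.69) = -7.072%, loss ≈ 18928 × 7.072/100 ≈ 1339.
Year 2001: gap = -2.6 × (8.97 - 5.69) = -8.528%, loss ≈ 18928 × 8.528/100 ≈ 1614.
Year 2002: gap = -2.6 × (9.26 - 5.69) = -9.282%, loss ≈ 18928 × 9.282/100 ≈ 1757.
Total lost output = 2288 + 1339 + 1614 + 1757 = 6998 billion.

$6,998 billion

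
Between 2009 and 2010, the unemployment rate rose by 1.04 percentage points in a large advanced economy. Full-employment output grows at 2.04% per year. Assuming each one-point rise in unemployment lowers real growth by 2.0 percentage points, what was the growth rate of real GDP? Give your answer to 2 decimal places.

Growth-rate Okun's law: g_Y = g_Y* - β × Δu.
g_Y = 2.04 - 2.0 × (1.04) = 2.04 - 2.08 = -0.04%, i.e. -0.04% to 2 d.p.

-0.04%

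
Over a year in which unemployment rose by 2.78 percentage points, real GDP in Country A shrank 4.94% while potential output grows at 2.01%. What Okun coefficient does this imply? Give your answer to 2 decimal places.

β ≈ 2.50

Growth form: g_Y = g_Y* - β × Δu, so β = (g_Y* - g_Y)/Δu.
β = (2.01 + 4.94)/2.78 = 6.95/2.78 = 2.50.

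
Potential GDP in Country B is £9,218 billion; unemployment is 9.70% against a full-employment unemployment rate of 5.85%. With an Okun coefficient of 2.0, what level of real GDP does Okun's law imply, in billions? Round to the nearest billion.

Unemployment gap = 9.7 - 5.85 = 3.85 points, so the output gap is -2 × 3.85 = -7.7%.
Actual GDP = 9218 × (1 - 7.7/100) = 9218 × 0.923 ≈ 8508 billion.

£8,508 billion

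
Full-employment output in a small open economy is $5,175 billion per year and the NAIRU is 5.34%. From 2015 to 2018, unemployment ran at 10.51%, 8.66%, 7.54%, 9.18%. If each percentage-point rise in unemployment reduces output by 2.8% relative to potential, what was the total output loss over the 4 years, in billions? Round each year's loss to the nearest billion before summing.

Year 2015: gap = -2.8 × (10.51 - 5.34) = -14.476%, loss ≈ 5175 × 14.476/100 ≈ 749.
Year 2016: gap = -2.8 × (8.66 - 5.34) = -9.296%, loss ≈ 5175 × 9.296/100 ≈ 481.
Year 2017: gap = -2.8 × (7.54 - 5.34) = -6.16%, loss ≈ 5175 × 6.16/100 ≈ 319.
Year 2018: gap = -2.8 × (9.18 - 5.34) = -10.752%, loss ≈ 5175 × 10.752/100 ≈ 556.
Total lost output = 749 + 481 + 319 + 556 = 2105 billion.

$2,105 billion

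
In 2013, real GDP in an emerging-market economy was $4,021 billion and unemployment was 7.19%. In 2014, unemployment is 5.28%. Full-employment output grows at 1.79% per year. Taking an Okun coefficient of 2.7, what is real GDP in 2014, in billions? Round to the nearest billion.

Δu = 5.28 - 7.19 = -1.91 points.
Okun's law (growth form): g_Y = g_Y* - β × Δu = 1.79 - 2.7 × (-1.91) = 1.79 + 5.157 = 6.947%.
Real GDP in the next year = 4021 × (1 + 6.947/100) = 4021 × 1.06947 ≈ 4300 billion.

$4,300 billion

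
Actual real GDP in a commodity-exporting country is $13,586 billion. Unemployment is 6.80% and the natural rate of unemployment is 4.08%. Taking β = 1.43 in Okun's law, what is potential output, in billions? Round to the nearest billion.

$14,136 billion

Unemployment gap = 6.8 - 4.08 = 2.72 points, so output gap = -1.43 × 2.72 = -3.8896%.
Since Y = Y* × (1 + gap/100), Y* = 13586/0.961104 ≈ 14136 billion.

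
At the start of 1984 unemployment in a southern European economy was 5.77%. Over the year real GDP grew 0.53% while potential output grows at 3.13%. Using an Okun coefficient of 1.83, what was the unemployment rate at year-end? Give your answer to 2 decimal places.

Growth-rate Okun's law: g_Y = g_Y* - β × Δu, so Δu = (g_Y* - g_Y)/β.
Δu = (3.13 - 0.53)/1.83 = 2.6/1.83 = 1.42 percentage points.
Year-end unemployment = 5.77 + 1.42 = 7.19%.

7.19%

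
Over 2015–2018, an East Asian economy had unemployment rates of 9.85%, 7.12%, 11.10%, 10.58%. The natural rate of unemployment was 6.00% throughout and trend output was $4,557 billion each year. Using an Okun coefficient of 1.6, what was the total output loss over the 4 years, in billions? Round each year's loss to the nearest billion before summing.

Year 2015: gap = -1.6 × (9.85 - 6) = -6.16%, loss ≈ 4557 × 6.16/100 ≈ 281.
Year 2016: gap = -1.6 × (7.12 - 6) = -1.792%, loss ≈ 4557 × 1.792/100 ≈ 82.
Year 2017: gap = -1.6 × (11.1 - 6) = -8.16%, loss ≈ 4557 × 8.16/100 ≈ 372.
Year 2018: gap = -1.6 × (10.58 - 6) = -7.328%, loss ≈ 4557 × 7.328/100 ≈ 334.
Total lost output = 281 + 82 + 372 + 334 = 1069 billion.

$1,069 billion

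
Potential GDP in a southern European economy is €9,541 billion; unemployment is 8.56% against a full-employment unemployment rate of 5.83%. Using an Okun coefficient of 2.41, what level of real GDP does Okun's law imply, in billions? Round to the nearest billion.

€8,913 billion

Unemployment gap = 8.56 - 5.83 = 2.73 points, so the output gap is -2.41 × 2.73 = -6.5793%.
Actual GDP = 9541 × (1 - 6.5793/100) = 9541 × 0.934207 ≈ 8913 billion.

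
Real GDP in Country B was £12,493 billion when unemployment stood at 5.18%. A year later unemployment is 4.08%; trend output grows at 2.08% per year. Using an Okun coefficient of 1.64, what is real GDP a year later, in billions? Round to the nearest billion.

£12,978 billion

Δu = 4.08 - 5.18 = -1.1 points.
Okun's law (growth form): g_Y = g_Y* - β × Δu = 2.08 - 1.64 × (-1.10) = 2.08 + 1.804 = 3.884%.
Real GDP in the next year = 12493 × (1 + 3.884/100) = 12493 × 1.03884 ≈ 12978 billion.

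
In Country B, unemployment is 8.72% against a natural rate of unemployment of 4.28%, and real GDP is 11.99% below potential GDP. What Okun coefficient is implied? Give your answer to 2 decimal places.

β ≈ 2.70

Okun's law: output gap = -β × (u - u*).
-11.99 = -β × (8.72 - 4.28) = -β × 4.44, so β = 11.99/4.44 = 2.70.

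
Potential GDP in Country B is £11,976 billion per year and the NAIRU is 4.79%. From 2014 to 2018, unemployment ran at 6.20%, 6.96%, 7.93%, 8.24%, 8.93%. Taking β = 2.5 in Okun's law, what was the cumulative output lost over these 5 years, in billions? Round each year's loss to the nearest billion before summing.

Year 2014: gap = -2.5 × (6.2 - 4.79) = -3.525%, loss ≈ 11976 × 3.525/100 ≈ 422.
Year 2015: gap = -2.5 × (6.96 - 4.79) = -5.425%, loss ≈ 11976 × 5.425/100 ≈ 650.
Year 2016: gap = -2.5 × (7.93 - 4.79) = -7.85%, loss ≈ 11976 × 7.85/100 ≈ 940.
Year 2017: gap = -2.5 × (8.24 - 4.79) = -8.625%, loss ≈ 11976 × 8.625/100 ≈ 1033.
Year 2018: gap = -2.5 × (8.93 - 4.79) = -10.35%, loss ≈ 11976 × 10.35/100 ≈ 1240.
Total lost output = 422 + 650 + 940 + 1033 + 1240 = 4285 billion.

£4,285 billion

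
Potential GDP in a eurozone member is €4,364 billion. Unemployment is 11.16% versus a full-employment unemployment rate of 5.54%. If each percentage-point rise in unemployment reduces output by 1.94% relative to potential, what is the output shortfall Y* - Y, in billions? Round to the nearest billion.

€476 billion

Output gap = -1.94 × (11.16 - 5.54) = -1.94 × 5.62 = -10.9028%.
Actual GDP ≈ 4364 × 0.890972 ≈ 3888 billion, so the shortfall is 4364 - 3888 = 476 billion.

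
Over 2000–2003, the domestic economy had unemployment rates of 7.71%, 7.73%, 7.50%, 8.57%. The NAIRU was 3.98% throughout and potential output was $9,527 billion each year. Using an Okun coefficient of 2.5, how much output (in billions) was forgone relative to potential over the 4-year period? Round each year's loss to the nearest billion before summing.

Year 2000: gap = -2.5 × (7.71 - 3.98) = -9.325%, loss ≈ 9527 × 9.325/100 ≈ 888.
Year 2001: gap = -2.5 × (7.73 - 3.98) = -9.375%, loss ≈ 9527 × 9.375/100 ≈ 893.
Year 2002: gap = -2.5 × (7.5 - 3.98) = -8.8%, loss ≈ 9527 × 8.8/100 ≈ 838.
Year 2003: gap = -2.5 × (8.57 - 3.98) = -11.475%, loss ≈ 9527 × 11.475/100 ≈ 1093.
Total lost output = 888 + 893 + 838 + 1093 = 3712 billion.

$3,712 billion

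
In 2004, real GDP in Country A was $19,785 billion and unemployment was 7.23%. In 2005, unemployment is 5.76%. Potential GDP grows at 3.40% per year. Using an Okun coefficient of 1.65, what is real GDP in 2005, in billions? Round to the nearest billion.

Δu = 5.76 - 7.23 = -1.47 points.
Okun's law (growth form): g_Y = g_Y* - β × Δu = 3.40 - 1.65 × (-1.47) = 3.4 + 2.4255 = 5.8255%.
Real GDP in the next year = 19785 × (1 + 5.8255/100) = 19785 × 1.058255 ≈ 20938 billion.

$20,938 billion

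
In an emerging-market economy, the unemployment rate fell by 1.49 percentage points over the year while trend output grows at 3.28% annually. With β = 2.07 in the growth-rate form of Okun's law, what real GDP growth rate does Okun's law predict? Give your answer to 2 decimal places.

6.36%

Growth-rate Okun's law: g_Y = g_Y* - β × Δu.
g_Y = 3.28 - 2.07 × (-1.49) = 3.28 + 3.0843 = 6.3643%, i.e. 6.36% to 2 d.p.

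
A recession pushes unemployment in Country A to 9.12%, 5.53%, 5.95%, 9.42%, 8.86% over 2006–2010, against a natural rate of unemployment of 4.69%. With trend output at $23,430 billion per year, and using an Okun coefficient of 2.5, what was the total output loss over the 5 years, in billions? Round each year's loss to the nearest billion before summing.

Year 2006: gap = -2.5 × (9.12 - 4.69) = -11.075%, loss ≈ 23430 × 11.075/100 ≈ 2595.
Year 2007: gap = -2.5 × (5.53 - 4.69) = -2.1%, loss ≈ 23430 × 2.1/100 ≈ 492.
Year 2008: gap = -2.5 × (5.95 - 4.69) = -3.15%, loss ≈ 23430 × 3.15/100 ≈ 738.
Year 2009: gap = -2.5 × (9.42 - 4.69) = -11.825%, loss ≈ 23430 × 11.825/100 ≈ 2771.
Year 2010: gap = -2.5 × (8.86 - 4.69) = -10.425%, loss ≈ 23430 × 10.425/100 ≈ 2443.
Total lost output = 2595 + 492 + 738 + 2771 + 2443 = 9039 billion.

$9,039 billion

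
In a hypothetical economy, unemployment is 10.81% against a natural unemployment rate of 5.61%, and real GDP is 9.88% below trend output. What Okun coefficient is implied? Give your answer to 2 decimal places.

Okun's law: output gap = -β × (u - u*).
-9.88 = -β × (10.81 - 5.61) = -β × 5.2, so β = 9.88/5.2 = 1.90.

β ≈ 1.90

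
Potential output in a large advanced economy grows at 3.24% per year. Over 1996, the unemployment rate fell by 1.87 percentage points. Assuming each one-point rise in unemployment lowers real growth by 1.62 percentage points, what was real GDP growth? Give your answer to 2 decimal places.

Growth-rate Okun's law: g_Y = g_Y* - β × Δu.
g_Y = 3.24 - 1.62 × (-1.87) = 3.24 + 3.0294 = 6.2694%, i.e. 6.27% to 2 d.p.

6.27%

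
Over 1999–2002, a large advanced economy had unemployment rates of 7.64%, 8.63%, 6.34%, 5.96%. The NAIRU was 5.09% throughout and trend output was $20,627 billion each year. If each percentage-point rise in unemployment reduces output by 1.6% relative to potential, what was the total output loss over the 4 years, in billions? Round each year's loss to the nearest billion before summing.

Year 1999: gap = -1.6 × (7.64 - 5.09) = -4.08%, loss ≈ 20627 × 4.08/100 ≈ 842.
Year 2000: gap = -1.6 × (8.63 - 5.09) = -5.664%, loss ≈ 20627 × 5.664/100 ≈ 1168.
Year 2001: gap = -1.6 × (6.34 - 5.09) = -2%, loss ≈ 20627 × 2/100 ≈ 413.
Year 2002: gap = -1.6 × (5.96 - 5.09) = -1.392%, loss ≈ 20627 × 1.392/100 ≈ 287.
Total lost output = 842 + 1168 + 413 + 287 = 2710 billion.

$2,710 billion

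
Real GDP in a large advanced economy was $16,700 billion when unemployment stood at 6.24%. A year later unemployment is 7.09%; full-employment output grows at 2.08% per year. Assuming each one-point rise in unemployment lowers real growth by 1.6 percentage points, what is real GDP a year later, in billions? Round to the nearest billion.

$16,820 billion

Δu = 7.09 - 6.24 = 0.85 points.
Okun's law (growth form): g_Y = g_Y* - β × Δu = 2.08 - 1.6 × (0.85) = 2.08 - 1.36 = 0.72%.
Real GDP in the next year = 16700 × (1 + 0.72/100) = 16700 × 1.0072 ≈ 16820 billion.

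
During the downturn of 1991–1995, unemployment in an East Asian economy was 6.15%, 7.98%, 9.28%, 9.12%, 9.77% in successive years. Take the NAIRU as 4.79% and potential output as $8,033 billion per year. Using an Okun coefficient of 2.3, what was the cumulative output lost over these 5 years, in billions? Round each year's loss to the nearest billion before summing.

Year 1991: gap = -2.3 × (6.15 - 4.79) = -3.128%, loss ≈ 8033 × 3.128/100 ≈ 251.
Year 1992: gap = -2.3 × (7.98 - 4.79) = -7.337%, loss ≈ 8033 × 7.337/100 ≈ 589.
Year 1993: gap = -2.3 × (9.28 - 4.79) = -10.327%, loss ≈ 8033 × 10.327/100 ≈ 830.
Year 1994: gap = -2.3 × (9.12 - 4.79) = -9.959%, loss ≈ 8033 × 9.959/100 ≈ 800.
Year 1995: gap = -2.3 × (9.77 - 4.79) = -11.454%, loss ≈ 8033 × 11.454/100 ≈ 920.
Total lost output = 251 + 589 + 830 + 800 + 920 = 3390 billion.

$3,390 billion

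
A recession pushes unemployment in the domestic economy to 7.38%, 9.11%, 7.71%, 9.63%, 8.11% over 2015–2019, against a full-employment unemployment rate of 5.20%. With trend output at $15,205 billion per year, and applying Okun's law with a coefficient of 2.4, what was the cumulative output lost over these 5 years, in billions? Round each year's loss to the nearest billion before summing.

$5,818 billion

Year 2015: gap = -2.4 × (7.38 - 5.2) = -5.232%, loss ≈ 15205 × 5.232/100 ≈ 796.
Year 2016: gap = -2.4 × (9.11 - 5.2) = -9.384%, loss ≈ 15205 × 9.384/100 ≈ 1427.
Year 2017: gap = -2.4 × (7.71 - 5.2) = -6.024%, loss ≈ 15205 × 6.024/100 ≈ 916.
Year 2018: gap = -2.4 × (9.63 - 5.2) = -10.632%, loss ≈ 15205 × 10.632/100 ≈ 1617.
Year 2019: gap = -2.4 × (8.11 - 5.2) = -6.984%, loss ≈ 15205 × 6.984/100 ≈ 1062.
Total lost output = 796 + 1427 + 916 + 1617 + 1062 = 5818 billion.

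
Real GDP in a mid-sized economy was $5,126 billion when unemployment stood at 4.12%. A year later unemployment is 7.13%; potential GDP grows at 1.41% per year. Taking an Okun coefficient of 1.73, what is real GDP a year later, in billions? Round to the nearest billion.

Δu = 7.13 - 4.12 = 3.01 points.
Okun's law (growth form): g_Y = g_Y* - β × Δu = 1.41 - 1.73 × (3.01) = 1.41 - 5.2073 = -3.7973%.
Real GDP in the next year = 5126 × (1 - 3.7973/100) = 5126 × 0.962027 ≈ 4931 billion.

$4,931 billion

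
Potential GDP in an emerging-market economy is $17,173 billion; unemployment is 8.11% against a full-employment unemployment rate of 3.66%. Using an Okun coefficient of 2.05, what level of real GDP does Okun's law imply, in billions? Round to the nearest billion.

$15,606 billion

Unemployment gap = 8.11 - 3.66 = 4.45 points, so the output gap is -2.05 × 4.45 = -9.1225%.
Actual GDP = 17173 × (1 - 9.1225/100) = 17173 × 0.908775 ≈ 15606 billion.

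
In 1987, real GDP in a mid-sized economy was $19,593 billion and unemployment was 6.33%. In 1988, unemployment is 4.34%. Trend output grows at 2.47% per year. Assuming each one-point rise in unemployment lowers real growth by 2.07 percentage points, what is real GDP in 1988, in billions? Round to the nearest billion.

Δu = 4.34 - 6.33 = -1.99 points.
Okun's law (growth form): g_Y = g_Y* - β × Δu = 2.47 - 2.07 × (-1.99) = 2.47 + 4.1193 = 6.5893%.
Real GDP in the next year = 19593 × (1 + 6.5893/100) = 19593 × 1.065893 ≈ 20884 billion.

$20,884 billion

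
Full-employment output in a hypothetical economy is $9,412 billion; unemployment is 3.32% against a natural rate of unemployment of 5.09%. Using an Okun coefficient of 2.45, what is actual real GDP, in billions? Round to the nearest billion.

Unemployment gap = 3.32 - 5.09 = -1.77 points, so the output gap is -2.45 × (-1.77) = 4.3365%.
Actual GDP = 9412 × (1 + 4.3365/100) = 9412 × 1.043365 ≈ 9820 billion.

$9,820 billion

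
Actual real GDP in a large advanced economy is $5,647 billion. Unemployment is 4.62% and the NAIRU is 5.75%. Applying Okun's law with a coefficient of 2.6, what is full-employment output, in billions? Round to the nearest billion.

Unemployment gap = 4.62 - 5.75 = -1.13 points, so output gap = -2.6 × (-1.13) = 2.938%.
Since Y = Y* × (1 + gap/100), Y* = 5647/1.02938 ≈ 5486 billion.

$5,486 billion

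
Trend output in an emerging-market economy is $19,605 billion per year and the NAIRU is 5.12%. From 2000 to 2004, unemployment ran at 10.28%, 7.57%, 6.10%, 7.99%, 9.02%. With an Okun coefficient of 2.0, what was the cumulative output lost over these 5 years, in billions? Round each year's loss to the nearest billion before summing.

$6,022 billion

Year 2000: gap = -2.0 × (10.28 - 5.12) = -10.32%, loss ≈ 19605 × 10.32/100 ≈ 2023.
Year 2001: gap = -2.0 × (7.57 - 5.12) = -4.9%, loss ≈ 19605 × 4.9/100 ≈ 961.
Year 2002: gap = -2.0 × (6.1 - 5.12) = -1.96%, loss ≈ 19605 × 1.96/100 ≈ 384.
Year 2003: gap = -2.0 × (7.99 - 5.12) = -5.74%, loss ≈ 19605 × 5.74/100 ≈ 1125.
Year 2004: gap = -2.0 × (9.02 - 5.12) = -7.8%, loss ≈ 19605 × 7.8/100 ≈ 1529.
Total lost output = 2023 + 961 + 384 + 1125 + 1529 = 6022 billion.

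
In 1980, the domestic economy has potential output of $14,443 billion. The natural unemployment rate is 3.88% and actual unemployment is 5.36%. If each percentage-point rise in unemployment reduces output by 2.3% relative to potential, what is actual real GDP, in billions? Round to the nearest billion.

$13,951 billion

Unemployment gap = 5.36 - 3.88 = 1.48 points, so the output gap is -2.3 × 1.48 = -3.404%.
Actual GDP = 14443 × (1 - 3.404/100) = 14443 × 0.96596 ≈ 13951 billion.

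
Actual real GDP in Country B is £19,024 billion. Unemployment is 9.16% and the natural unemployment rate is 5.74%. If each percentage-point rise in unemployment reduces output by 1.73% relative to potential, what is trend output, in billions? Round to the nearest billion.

£20,220 billion

Unemployment gap = 9.16 - 5.74 = 3.42 points, so output gap = -1.73 × 3.42 = -5.9166%.
Since Y = Y* × (1 + gap/100), Y* = 19024/0.940834 ≈ 20220 billion.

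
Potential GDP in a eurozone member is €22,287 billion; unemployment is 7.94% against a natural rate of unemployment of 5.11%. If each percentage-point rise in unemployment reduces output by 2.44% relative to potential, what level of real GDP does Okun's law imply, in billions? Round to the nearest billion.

Unemployment gap = 7.94 - 5.11 = 2.83 points, so the output gap is -2.44 × 2.83 = -6.9052%.
Actual GDP = 22287 × (1 - 6.9052/100) = 22287 × 0.930948 ≈ 20748 billion.

€20,748 billion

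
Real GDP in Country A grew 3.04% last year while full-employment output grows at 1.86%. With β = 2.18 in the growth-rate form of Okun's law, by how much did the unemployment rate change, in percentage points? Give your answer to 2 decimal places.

Growth-rate Okun's law: g_Y = g_Y* - β × Δu, so Δu = (g_Y* - g_Y)/β.
Δu = (1.86 - 3.04)/2.18 = -1.18/2.18 = -0.54 percentage points.

-0.54 percentage points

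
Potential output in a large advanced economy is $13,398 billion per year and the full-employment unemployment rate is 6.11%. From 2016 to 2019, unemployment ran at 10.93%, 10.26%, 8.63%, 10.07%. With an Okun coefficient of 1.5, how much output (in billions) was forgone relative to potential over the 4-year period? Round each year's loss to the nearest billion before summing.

$3,105 billion

Year 2016: gap = -1.5 × (10.93 - 6.11) = -7.23%, loss ≈ 13398 × 7.23/100 ≈ 969.
Year 2017: gap = -1.5 × (10.26 - 6.11) = -6.225%, loss ≈ 13398 × 6.225/100 ≈ 834.
Year 2018: gap = -1.5 × (8.63 - 6.11) = -3.78%, loss ≈ 13398 × 3.78/100 ≈ 506.
Year 2019: gap = -1.5 × (10.07 - 6.11) = -5.94%, loss ≈ 13398 × 5.94/100 ≈ 796.
Total lost output = 969 + 834 + 506 + 796 = 3105 billion.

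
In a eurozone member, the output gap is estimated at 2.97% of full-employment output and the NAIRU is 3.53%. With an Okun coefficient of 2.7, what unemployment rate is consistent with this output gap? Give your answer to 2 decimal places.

2.43%

From Okun's law, u - u* = -(output gap)/β = -(2.97)/2.7 = -1.1 points.
So u = 3.53 - 1.1 = 2.43%.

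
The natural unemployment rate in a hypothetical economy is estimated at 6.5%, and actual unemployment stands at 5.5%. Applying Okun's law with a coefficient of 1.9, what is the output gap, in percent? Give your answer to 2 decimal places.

The unemployment gap is 5.5 - 6.5 = -1 percentage point.
Okun's law gives an output gap of -1.9 × (-1) = 1.9%, i.e. 1.90% above potential.

1.90%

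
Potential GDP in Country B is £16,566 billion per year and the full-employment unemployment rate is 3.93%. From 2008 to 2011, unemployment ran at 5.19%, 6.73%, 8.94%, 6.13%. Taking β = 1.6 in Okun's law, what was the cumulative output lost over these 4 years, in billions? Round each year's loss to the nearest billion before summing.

£2,987 billion

Year 2008: gap = -1.6 × (5.19 - 3.93) = -2.016%, loss ≈ 16566 × 2.016/100 ≈ 334.
Year 2009: gap = -1.6 × (6.73 - 3.93) = -4.48%, loss ≈ 16566 × 4.48/100 ≈ 742.
Year 2010: gap = -1.6 × (8.94 - 3.93) = -8.016%, loss ≈ 16566 × 8.016/100 ≈ 1328.
Year 2011: gap = -1.6 × (6.13 - 3.93) = -3.52%, loss ≈ 16566 × 3.52/100 ≈ 583.
Total lost output = 334 + 742 + 1328 + 583 = 2987 billion.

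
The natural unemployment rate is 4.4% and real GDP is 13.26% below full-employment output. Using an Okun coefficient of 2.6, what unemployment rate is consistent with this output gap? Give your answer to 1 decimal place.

9.5%

From Okun's law, u - u* = -(output gap)/β = -(-13.26)/2.6 = 5.1 points.
So u = 4.4 + 5.1 = 9.5%.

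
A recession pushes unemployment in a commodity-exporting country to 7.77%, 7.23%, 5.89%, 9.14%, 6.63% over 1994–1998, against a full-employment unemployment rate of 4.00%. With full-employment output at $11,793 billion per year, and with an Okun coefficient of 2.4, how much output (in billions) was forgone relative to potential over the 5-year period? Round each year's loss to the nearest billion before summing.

Year 1994: gap = -2.4 × (7.77 - 4) = -9.048%, loss ≈ 11793 × 9.048/100 ≈ 1067.
Year 1995: gap = -2.4 × (7.23 - 4) = -7.752%, loss ≈ 11793 × 7.752/100 ≈ 914.
Year 1996: gap = -2.4 × (5.89 - 4) = -4.536%, loss ≈ 11793 × 4.536/100 ≈ 535.
Year 1997: gap = -2.4 × (9.14 - 4) = -12.336%, loss ≈ 11793 × 12.336/100 ≈ 1455.
Year 1998: gap = -2.4 × (6.63 - 4) = -6.312%, loss ≈ 11793 × 6.312/100 ≈ 744.
Total lost output = 1067 + 914 + 535 + 1455 + 744 = 4715 billion.

$4,715 billion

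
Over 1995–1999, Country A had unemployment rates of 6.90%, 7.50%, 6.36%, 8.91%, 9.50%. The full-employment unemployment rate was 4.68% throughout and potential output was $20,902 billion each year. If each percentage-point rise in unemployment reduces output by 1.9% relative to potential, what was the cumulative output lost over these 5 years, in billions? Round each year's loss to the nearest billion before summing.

$6,263 billion

Year 1995: gap = -1.9 × (6.9 - 4.68) = -4.218%, loss ≈ 20902 × 4.218/100 ≈ 882.
Year 1996: gap = -1.9 × (7.5 - 4.68) = -5.358%, loss ≈ 20902 × 5.358/100 ≈ 1120.
Year 1997: gap = -1.9 × (6.36 - 4.68) = -3.192%, loss ≈ 20902 × 3.192/100 ≈ 667.
Year 1998: gap = -1.9 × (8.91 - 4.68) = -8.037%, loss ≈ 20902 × 8.037/100 ≈ 1680.
Year 1999: gap = -1.9 × (9.5 - 4.68) = -9.158%, loss ≈ 20902 × 9.158/100 ≈ 1914.
Total lost output = 882 + 1120 + 667 + 1680 + 1914 = 6263 billion.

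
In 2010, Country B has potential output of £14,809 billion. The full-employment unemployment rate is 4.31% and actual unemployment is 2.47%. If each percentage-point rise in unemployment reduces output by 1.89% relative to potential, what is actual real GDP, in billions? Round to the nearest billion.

Unemployment gap = 2.47 - 4.31 = -1.84 points, so the output gap is -1.89 × (-1.84) = 3.4776%.
Actual GDP = 14809 × (1 + 3.4776/100) = 14809 × 1.034776 ≈ 15324 billion.

£15,324 billion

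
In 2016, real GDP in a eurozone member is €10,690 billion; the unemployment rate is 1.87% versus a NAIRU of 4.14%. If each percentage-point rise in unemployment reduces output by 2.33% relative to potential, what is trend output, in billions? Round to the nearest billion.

Unemployment gap = 1.87 - 4.14 = -2.27 points, so output gap = -2.33 × (-2.27) = 5.2891%.
Since Y = Y* × (1 + gap/100), Y* = 10690/1.052891 ≈ 10153 billion.

€10,153 billion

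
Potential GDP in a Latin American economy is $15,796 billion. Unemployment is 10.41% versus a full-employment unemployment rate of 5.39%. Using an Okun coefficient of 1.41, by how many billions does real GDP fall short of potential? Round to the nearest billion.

$1,118 billion

Output gap = -1.41 × (10.41 - 5.39) = -1.41 × 5.02 = -7.0782%.
Actual GDP ≈ 15796 × 0.929218 ≈ 14678 billion, so the shortfall is 15796 - 14678 = 1118 billion.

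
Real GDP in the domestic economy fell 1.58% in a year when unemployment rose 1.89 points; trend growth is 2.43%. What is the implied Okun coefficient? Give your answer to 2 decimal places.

β ≈ 2.12

Growth form: g_Y = g_Y* - β × Δu, so β = (g_Y* - g_Y)/Δu.
β = (2.43 + 1.58)/1.89 = 4.01/1.89 = 2.12.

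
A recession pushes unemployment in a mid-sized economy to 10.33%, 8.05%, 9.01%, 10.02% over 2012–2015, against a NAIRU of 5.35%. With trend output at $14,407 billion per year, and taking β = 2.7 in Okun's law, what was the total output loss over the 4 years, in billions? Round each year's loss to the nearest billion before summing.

$6,228 billion

Year 2012: gap = -2.7 × (10.33 - 5.35) = -13.446%, loss ≈ 14407 × 13.446/100 ≈ 1937.
Year 2013: gap = -2.7 × (8.05 - 5.35) = -7.29%, loss ≈ 14407 × 7.29/100 ≈ 1050.
Year 2014: gap = -2.7 × (9.01 - 5.35) = -9.882%, loss ≈ 14407 × 9.882/100 ≈ 1424.
Year 2015: gap = -2.7 × (10.02 - 5.35) = -12.609%, loss ≈ 14407 × 12.609/100 ≈ 1817.
Total lost output = 1937 + 1050 + 1424 + 1817 = 6228 billion.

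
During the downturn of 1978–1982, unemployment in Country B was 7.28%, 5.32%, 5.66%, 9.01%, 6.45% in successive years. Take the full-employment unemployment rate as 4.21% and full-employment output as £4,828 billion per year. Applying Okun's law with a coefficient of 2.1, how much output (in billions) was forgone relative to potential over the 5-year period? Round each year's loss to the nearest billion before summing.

£1,285 billion

Year 1978: gap = -2.1 × (7.28 - 4.21) = -6.447%, loss ≈ 4828 × 6.447/100 ≈ 311.
Year 1979: gap = -2.1 × (5.32 - 4.21) = -2.331%, loss ≈ 4828 × 2.331/100 ≈ 113.
Year 1980: gap = -2.1 × (5.66 - 4.21) = -3.045%, loss ≈ 4828 × 3.045/100 ≈ 147.
Year 1981: gap = -2.1 × (9.01 - 4.21) = -10.08%, loss ≈ 4828 × 10.08/100 ≈ 487.
Year 1982: gap = -2.1 × (6.45 - 4.21) = -4.704%, loss ≈ 4828 × 4.704/100 ≈ 227.
Total lost output = 311 + 113 + 147 + 487 + 227 = 1285 billion.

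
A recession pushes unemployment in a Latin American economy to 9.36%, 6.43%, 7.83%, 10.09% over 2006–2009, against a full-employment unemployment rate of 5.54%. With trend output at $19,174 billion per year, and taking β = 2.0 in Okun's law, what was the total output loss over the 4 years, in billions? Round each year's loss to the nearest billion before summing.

$4,429 billion

Year 2006: gap = -2.0 × (9.36 - 5.54) = -7.64%, loss ≈ 19174 × 7.64/100 ≈ 1465.
Year 2007: gap = -2.0 × (6.43 - 5.54) = -1.78%, loss ≈ 19174 × 1.78/100 ≈ 341.
Year 2008: gap = -2.0 × (7.83 - 5.54) = -4.58%, loss ≈ 19174 × 4.58/100 ≈ 878.
Year 2009: gap = -2.0 × (10.09 - 5.54) = -9.1%, loss ≈ 19174 × 9.1/100 ≈ 1745.
Total lost output = 1465 + 341 + 878 + 1745 = 4429 billion.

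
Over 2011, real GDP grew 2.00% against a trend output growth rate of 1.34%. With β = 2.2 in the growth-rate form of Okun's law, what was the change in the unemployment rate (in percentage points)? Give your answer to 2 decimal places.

Growth-rate Okun's law: g_Y = g_Y* - β × Δu, so Δu = (g_Y* - g_Y)/β.
Δu = (1.34 - 2)/2.2 = -0.66/2.2 = -0.30 percentage points.

-0.30 percentage points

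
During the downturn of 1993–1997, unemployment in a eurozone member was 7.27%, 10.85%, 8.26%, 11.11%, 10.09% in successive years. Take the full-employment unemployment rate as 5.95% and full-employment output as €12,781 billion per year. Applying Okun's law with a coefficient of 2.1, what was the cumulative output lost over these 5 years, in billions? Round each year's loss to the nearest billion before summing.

€4,785 billion

Year 1993: gap = -2.1 × (7.27 - 5.95) = -2.772%, loss ≈ 12781 × 2.772/100 ≈ 354.
Year 1994: gap = -2.1 × (10.85 - 5.95) = -10.29%, loss ≈ 12781 × 10.29/100 ≈ 1315.
Year 1995: gap = -2.1 × (8.26 - 5.95) = -4.851%, loss ≈ 12781 × 4.851/100 ≈ 620.
Year 1996: gap = -2.1 × (11.11 - 5.95) = -10.836%, loss ≈ 12781 × 10.836/100 ≈ 1385.
Year 1997: gap = -2.1 × (10.09 - 5.95) = -8.694%, loss ≈ 12781 × 8.694/100 ≈ 1111.
Total lost output = 354 + 1315 + 620 + 1385 + 1111 = 4785 billion.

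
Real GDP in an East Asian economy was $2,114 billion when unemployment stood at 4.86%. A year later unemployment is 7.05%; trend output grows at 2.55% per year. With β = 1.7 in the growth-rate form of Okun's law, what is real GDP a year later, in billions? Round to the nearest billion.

$2,089 billion

Δu = 7.05 - 4.86 = 2.19 points.
Okun's law (growth form): g_Y = g_Y* - β × Δu = 2.55 - 1.7 × (2.19) = 2.55 - 3.723 = -1.173%.
Real GDP in the next year = 2114 × (1 - 1.173/100) = 2114 × 0.98827 ≈ 2089 billion.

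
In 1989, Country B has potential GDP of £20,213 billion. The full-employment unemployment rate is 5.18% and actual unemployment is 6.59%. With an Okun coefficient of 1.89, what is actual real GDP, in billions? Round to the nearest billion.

£19,674 billion

Unemployment gap = 6.59 - 5.18 = 1.41 points, so the output gap is -1.89 × 1.41 = -2.6649%.
Actual GDP = 20213 × (1 - 2.6649/100) = 20213 × 0.973351 ≈ 19674 billion.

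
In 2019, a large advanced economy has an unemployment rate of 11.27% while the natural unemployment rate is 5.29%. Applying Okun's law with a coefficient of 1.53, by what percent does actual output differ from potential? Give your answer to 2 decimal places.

-9.15%

The unemployment gap is 11.27 - 5.29 = 5.98 percentage points.
Okun's law gives an output gap of -1.53 × 5.98 = -9.1494%, i.e. 9.15% below potential.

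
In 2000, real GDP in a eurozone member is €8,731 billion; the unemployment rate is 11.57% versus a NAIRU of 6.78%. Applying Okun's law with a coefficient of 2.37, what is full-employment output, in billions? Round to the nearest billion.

€9,849 billion

Unemployment gap = 11.57 - 6.78 = 4.79 points, so output gap = -2.37 × 4.79 = -11.3523%.
Since Y = Y* × (1 + gap/100), Y* = 8731/0.886477 ≈ 9849 billion.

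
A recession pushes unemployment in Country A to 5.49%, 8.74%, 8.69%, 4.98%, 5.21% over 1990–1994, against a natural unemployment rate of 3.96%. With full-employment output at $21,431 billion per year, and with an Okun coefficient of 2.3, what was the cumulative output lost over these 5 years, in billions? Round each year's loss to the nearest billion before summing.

Year 1990: gap = -2.3 × (5.49 - 3.96) = -3.519%, loss ≈ 21431 × 3.519/100 ≈ 754.
Year 1991: gap = -2.3 × (8.74 - 3.96) = -10.994%, loss ≈ 21431 × 10.994/100 ≈ 2356.
Year 1992: gap = -2.3 × (8.69 - 3.96) = -10.879%, loss ≈ 21431 × 10.879/100 ≈ 2331.
Year 1993: gap = -2.3 × (4.98 - 3.96) = -2.346%, loss ≈ 21431 × 2.346/100 ≈ 503.
Year 1994: gap = -2.3 × (5.21 - 3.96) = -2.875%, loss ≈ 21431 × 2.875/100 ≈ 616.
Total lost output = 754 + 2356 + 2331 + 503 + 616 = 6560 billion.

$6,560 billion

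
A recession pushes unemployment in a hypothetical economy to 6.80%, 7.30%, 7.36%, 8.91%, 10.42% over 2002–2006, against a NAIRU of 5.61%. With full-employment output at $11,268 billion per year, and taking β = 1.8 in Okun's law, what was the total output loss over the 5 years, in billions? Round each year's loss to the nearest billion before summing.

$2,584 billion

Year 2002: gap = -1.8 × (6.8 - 5.61) = -2.142%, loss ≈ 11268 × 2.142/100 ≈ 241.
Year 2003: gap = -1.8 × (7.3 - 5.61) = -3.042%, loss ≈ 11268 × 3.042/100 ≈ 343.
Year 2004: gap = -1.8 × (7.36 - 5.61) = -3.15%, loss ≈ 11268 × 3.15/100 ≈ 355.
Year 2005: gap = -1.8 × (8.91 - 5.61) = -5.94%, loss ≈ 11268 × 5.94/100 ≈ 669.
Year 2006: gap = -1.8 × (10.42 - 5.61) = -8.658%, loss ≈ 11268 × 8.658/100 ≈ 976.
Total lost output = 241 + 343 + 355 + 669 + 976 = 2584 billion.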